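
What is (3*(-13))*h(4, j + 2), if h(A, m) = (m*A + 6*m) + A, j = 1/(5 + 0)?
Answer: -1014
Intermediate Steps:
j = ⅕ (j = 1/5 = ⅕ ≈ 0.20000)
h(A, m) = A + 6*m + A*m (h(A, m) = (A*m + 6*m) + A = (6*m + A*m) + A = A + 6*m + A*m)
(3*(-13))*h(4, j + 2) = (3*(-13))*(4 + 6*(⅕ + 2) + 4*(⅕ + 2)) = -39*(4 + 6*(11/5) + 4*(11/5)) = -39*(4 + 66/5 + 44/5) = -39*26 = -1014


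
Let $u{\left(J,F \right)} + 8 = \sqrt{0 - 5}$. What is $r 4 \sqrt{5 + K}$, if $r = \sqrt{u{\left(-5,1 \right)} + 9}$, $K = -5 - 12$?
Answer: $8 i \sqrt{3} \sqrt{1 + i \sqrt{5}} \approx -11.796 + 18.198 i$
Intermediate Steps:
$K = -17$ ($K = -5 - 12 = -17$)
$u{\left(J,F \right)} = -8 + i \sqrt{5}$ ($u{\left(J,F \right)} = -8 + \sqrt{0 - 5} = -8 + \sqrt{-5} = -8 + i \sqrt{5}$)
$r = \sqrt{1 + i \sqrt{5}}$ ($r = \sqrt{\left(-8 + i \sqrt{5}\right) + 9} = \sqrt{1 + i \sqrt{5}} \approx 1.3133 + 0.85132 i$)
$r 4 \sqrt{5 + K} = \sqrt{1 + i \sqrt{5}} \cdot 4 \sqrt{5 - 17} = 4 \sqrt{1 + i \sqrt{5}} \sqrt{-12} = 4 \sqrt{1 + i \sqrt{5}} \cdot 2 i \sqrt{3} = 8 i \sqrt{3} \sqrt{1 + i \sqrt{5}}$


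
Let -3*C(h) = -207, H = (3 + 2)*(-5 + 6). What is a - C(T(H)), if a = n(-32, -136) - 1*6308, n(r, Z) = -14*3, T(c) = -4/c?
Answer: -6419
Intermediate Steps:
H = 5 (H = 5*1 = 5)
C(h) = 69 (C(h) = -1/3*(-207) = 69)
n(r, Z) = -42
a = -6350 (a = -42 - 1*6308 = -42 - 6308 = -6350)
a - C(T(H)) = -6350 - 1*69 = -6350 - 69 = -6419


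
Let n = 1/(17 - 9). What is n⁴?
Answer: 1/4096 ≈ 0.00024414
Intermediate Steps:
n = ⅛ (n = 1/8 = ⅛ ≈ 0.12500)
n⁴ = (⅛)⁴ = 1/4096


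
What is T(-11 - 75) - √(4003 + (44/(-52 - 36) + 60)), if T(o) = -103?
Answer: -103 - 25*√26/2 ≈ -166.74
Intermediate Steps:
T(-11 - 75) - √(4003 + (44/(-52 - 36) + 60)) = -103 - √(4003 + (44/(-52 - 36) + 60)) = -103 - √(4003 + (44/(-88) + 60)) = -103 - √(4003 + (44*(-1/88) + 60)) = -103 - √(4003 + (-½ + 60)) = -103 - √(4003 + 119/2) = -103 - √(8125/2) = -103 - 25*√26/2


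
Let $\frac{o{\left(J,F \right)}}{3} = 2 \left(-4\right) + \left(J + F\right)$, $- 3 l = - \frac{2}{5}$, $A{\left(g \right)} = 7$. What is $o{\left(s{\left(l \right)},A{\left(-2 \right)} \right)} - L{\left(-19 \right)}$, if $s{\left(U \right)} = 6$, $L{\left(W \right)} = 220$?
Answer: $-205$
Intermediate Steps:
$l = \frac{2}{15}$ ($l = - \frac{\left(-2\right) \frac{1}{5}}{3} = \left(- \frac{1}{3}\right) \left(- \frac{2}{5}\right) = \frac{2}{15} \approx 0.13333$)
$o{\left(J,F \right)} = -24 + 3 F + 3 J$ ($o{\left(J,F \right)} = 3 \left(2 \left(-4\right) + \left(J + F\right)\right) = 3 \left(-8 + \left(F + J\right)\right) = 3 \left(-8 + F + J\right) = -24 + 3 F + 3 J$)
$o{\left(s{\left(l \right)},A{\left(-2 \right)} \right)} - L{\left(-19 \right)} = \left(-24 + 3 \cdot 7 + 3 \cdot 6\right) - 220 = \left(-24 + 21 + 18\right) - 220 = 15 - 220 = -205$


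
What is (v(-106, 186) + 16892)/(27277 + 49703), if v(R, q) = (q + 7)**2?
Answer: 18047/25660 ≈ 0.70331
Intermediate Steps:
v(R, q) = (7 + q)**2
(v(-106, 186) + 16892)/(27277 + 49703) = ((7 + 186)**2 + 16892)/(27277 + 49703) = (193**2 + 16892)/76980 = (37249 + 16892)*(1/76980) = 54141*(1/76980) = 18047/25660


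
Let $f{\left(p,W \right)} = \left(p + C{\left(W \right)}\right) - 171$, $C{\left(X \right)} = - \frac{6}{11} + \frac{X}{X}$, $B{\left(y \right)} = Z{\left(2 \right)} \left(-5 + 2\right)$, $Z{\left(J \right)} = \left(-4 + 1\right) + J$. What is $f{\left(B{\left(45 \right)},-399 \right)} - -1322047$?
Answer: $\frac{14540674}{11} \approx 1.3219 \cdot 10^{6}$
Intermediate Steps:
$Z{\left(J \right)} = -3 + J$
$B{\left(y \right)} = 3$ ($B{\left(y \right)} = \left(-3 + 2\right) \left(-5 + 2\right) = \left(-1\right) \left(-3\right) = 3$)
$C{\left(X \right)} = \frac{5}{11}$ ($C{\left(X \right)} = \left(-6\right) \frac{1}{11} + 1 = - \frac{6}{11} + 1 = \frac{5}{11}$)
$f{\left(p,W \right)} = - \frac{1876}{11} + p$ ($f{\left(p,W \right)} = \left(p + \frac{5}{11}\right) - 171 = \left(\frac{5}{11} + p\right) - 171 = - \frac{1876}{11} + p$)
$f{\left(B{\left(45 \right)},-399 \right)} - -1322047 = \left(- \frac{1876}{11} + 3\right) - -1322047 = - \frac{1843}{11} + 1322047 = \frac{14540674}{11}$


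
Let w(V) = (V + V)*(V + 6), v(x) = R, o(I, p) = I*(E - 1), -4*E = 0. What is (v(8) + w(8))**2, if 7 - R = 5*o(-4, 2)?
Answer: 44521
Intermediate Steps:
E = 0 (E = -1/4*0 = 0)
o(I, p) = -I (o(I, p) = I*(0 - 1) = I*(-1) = -I)
R = -13 (R = 7 - 5*(-1*(-4)) = 7 - 5*4 = 7 - 1*20 = 7 - 20 = -13)
v(x) = -13
w(V) = 2*V*(6 + V) (w(V) = (2*V)*(6 + V) = 2*V*(6 + V))
(v(8) + w(8))**2 = (-13 + 2*8*(6 + 8))**2 = (-13 + 2*8*14)**2 = (-13 + 224)**2 = 211**2 = 44521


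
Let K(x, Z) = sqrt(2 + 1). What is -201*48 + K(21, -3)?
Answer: -9648 + sqrt(3) ≈ -9646.3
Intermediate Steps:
K(x, Z) = sqrt(3)
-201*48 + K(21, -3) = -201*48 + sqrt(3) = -9648 + sqrt(3)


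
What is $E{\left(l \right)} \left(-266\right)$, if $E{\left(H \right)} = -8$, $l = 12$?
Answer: $2128$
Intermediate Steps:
$E{\left(l \right)} \left(-266\right) = \left(-8\right) \left(-266\right) = 2128$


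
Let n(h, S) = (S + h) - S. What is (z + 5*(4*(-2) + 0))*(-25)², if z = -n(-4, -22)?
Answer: -22500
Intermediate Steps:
n(h, S) = h
z = 4 (z = -1*(-4) = 4)
(z + 5*(4*(-2) + 0))*(-25)² = (4 + 5*(4*(-2) + 0))*(-25)² = (4 + 5*(-8 + 0))*625 = (4 + 5*(-8))*625 = (4 - 40)*625 = -36*625 = -22500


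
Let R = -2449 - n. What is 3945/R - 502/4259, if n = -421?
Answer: -5939937/2879084 ≈ -2.0631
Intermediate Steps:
R = -2028 (R = -2449 - 1*(-421) = -2449 + 421 = -2028)
3945/R - 502/4259 = 3945/(-2028) - 502/4259 = 3945*(-1/2028) - 502*1/4259 = -1315/676 - 502/4259 = -5939937/2879084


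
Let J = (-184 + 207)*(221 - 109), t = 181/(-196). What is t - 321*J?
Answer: -162071797/196 ≈ -8.2690e+5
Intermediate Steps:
t = -181/196 (t = 181*(-1/196) = -181/196 ≈ -0.92347)
J = 2576 (J = 23*112 = 2576)
t - 321*J = -181/196 - 321*2576 = -181/196 - 826896 = -162071797/196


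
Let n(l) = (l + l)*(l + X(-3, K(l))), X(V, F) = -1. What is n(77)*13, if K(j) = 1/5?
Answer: 152152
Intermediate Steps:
K(j) = 1/5
n(l) = 2*l*(-1 + l) (n(l) = (l + l)*(l - 1) = (2*l)*(-1 + l) = 2*l*(-1 + l))
n(77)*13 = (2*77*(-1 + 77))*13 = (2*77*76)*13 = 11704*13 = 152152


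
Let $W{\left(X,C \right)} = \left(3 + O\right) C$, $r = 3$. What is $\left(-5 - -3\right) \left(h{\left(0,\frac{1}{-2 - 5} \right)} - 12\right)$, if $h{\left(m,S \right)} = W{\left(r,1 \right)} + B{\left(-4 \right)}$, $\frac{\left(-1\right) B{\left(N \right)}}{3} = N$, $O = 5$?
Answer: $-16$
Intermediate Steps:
$W{\left(X,C \right)} = 8 C$ ($W{\left(X,C \right)} = \left(3 + 5\right) C = 8 C$)
$B{\left(N \right)} = - 3 N$
$h{\left(m,S \right)} = 20$ ($h{\left(m,S \right)} = 8 \cdot 1 - -12 = 8 + 12 = 20$)
$\left(-5 - -3\right) \left(h{\left(0,\frac{1}{-2 - 5} \right)} - 12\right) = \left(-5 - -3\right) \left(20 - 12\right) = \left(-5 + 3\right) 8 = \left(-2\right) 8 = -16$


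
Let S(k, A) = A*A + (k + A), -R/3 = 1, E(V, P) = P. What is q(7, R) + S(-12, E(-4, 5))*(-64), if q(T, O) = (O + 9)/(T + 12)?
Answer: -21882/19 ≈ -1151.7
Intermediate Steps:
R = -3 (R = -3*1 = -3)
S(k, A) = A + k + A² (S(k, A) = A² + (A + k) = A + k + A²)
q(T, O) = (9 + O)/(12 + T)
q(7, R) + S(-12, E(-4, 5))*(-64) = (9 - 3)/(12 + 7) + (5 - 12 + 5²)*(-64) = 6/19 + (5 - 12 + 25)*(-64) = (1/19)*6 + 18*(-64) = 6/19 - 1152 = -21882/19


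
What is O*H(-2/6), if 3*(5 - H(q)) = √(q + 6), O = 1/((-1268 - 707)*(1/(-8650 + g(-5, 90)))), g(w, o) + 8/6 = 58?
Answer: 5156/237 - 5156*√51/10665 ≈ 18.303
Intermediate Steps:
g(w, o) = 170/3 (g(w, o) = -4/3 + 58 = 170/3)
O = 5156/1185 (O = 1/((-1268 - 707)*(1/(-8650 + 170/3))) = 1/((-1975)*(1/(-25780/3))) = -1/(1975*(-3/25780)) = -1/1975*(-25780/3) = 5156/1185 ≈ 4.3511)
H(q) = 5 - √(6 + q)/3 (H(q) = 5 - √(q + 6)/3 = 5 - √(6 + q)/3)
O*H(-2/6) = 5156*(5 - √(6 - 2/6)/3)/1185 = 5156*(5 - √(6 - 2*⅙)/3)/1185 = 5156*(5 - √(6 - ⅓)/3)/1185 = 5156*(5 - √51/9)/1185 = 5156/237 - 5156*√51/10665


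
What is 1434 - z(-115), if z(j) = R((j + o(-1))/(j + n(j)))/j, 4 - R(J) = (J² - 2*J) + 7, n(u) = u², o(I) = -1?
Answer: 7085727334931/4941322875 ≈ 1434.0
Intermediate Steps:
R(J) = -3 - J² + 2*J (R(J) = 4 - ((J² - 2*J) + 7) = 4 - (7 + J² - 2*J) = 4 + (-7 - J² + 2*J) = -3 - J² + 2*J)
z(j) = (-3 - (-1 + j)²/(j + j²)² + 2*(-1 + j)/(j + j²))/j (z(j) = (-3 - ((j - 1)/(j + j²))² + 2*((j - 1)/(j + j²)))/j = (-3 - ((-1 + j)/(j + j²))² + 2*((-1 + j)/(j + j²)))/j = (-3 - (-1 + j)²/(j + j²)² + 2*(-1 + j)/(j + j²))/j)
1434 - z(-115) = 1434 - (-1 - 4*(-115)² - 4*(-115)³ - 3*(-115)⁴)/((-115)³*(1 + (-115)² + 2*(-115))) = 1434 - (-1)*(-1 - 4*13225 - 4*(-1520875) - 3*174900625)/(1520875*(1 + 13225 - 230)) = 1434 - (-1)*(-1 - 52900 + 6083500 - 524701875)/(1520875*12996) = 1434 - (-1)*(-518671276)/(1520875*12996) = 1434 - 1*129667819/4941322875 = 1434 - 129667819/4941322875 = 7085727334931/4941322875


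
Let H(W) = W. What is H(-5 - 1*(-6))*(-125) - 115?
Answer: -240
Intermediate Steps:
H(-5 - 1*(-6))*(-125) - 115 = (-5 - 1*(-6))*(-125) - 115 = (-5 + 6)*(-125) - 115 = 1*(-125) - 115 = -125 - 115 = -240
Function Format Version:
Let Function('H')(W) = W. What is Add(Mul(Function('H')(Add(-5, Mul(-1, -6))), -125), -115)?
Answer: -240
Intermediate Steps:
Add(Mul(Function('H')(Add(-5, Mul(-1, -6))), -125), -115) = Add(Mul(Add(-5, Mul(-1, -6)), -125), -115) = Add(Mul(Add(-5, 6), -125), -115) = Add(Mul(1, -125), -115) = Add(-125, -115) = -240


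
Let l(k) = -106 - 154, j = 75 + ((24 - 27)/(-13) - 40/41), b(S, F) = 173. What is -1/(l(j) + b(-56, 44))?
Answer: 1/87 ≈ 0.011494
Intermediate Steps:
j = 39578/533 (j = 75 + (-3*(-1/13) - 40*1/41) = 75 + (3/13 - 40/41) = 75 - 397/533 = 39578/533 ≈ 74.255)
l(k) = -260
-1/(l(j) + b(-56, 44)) = -1/(-260 + 173) = -1/(-87) = -1*(-1/87) = 1/87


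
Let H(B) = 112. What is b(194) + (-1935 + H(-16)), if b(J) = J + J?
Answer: -1435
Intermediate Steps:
b(J) = 2*J
b(194) + (-1935 + H(-16)) = 2*194 + (-1935 + 112) = 388 - 1823 = -1435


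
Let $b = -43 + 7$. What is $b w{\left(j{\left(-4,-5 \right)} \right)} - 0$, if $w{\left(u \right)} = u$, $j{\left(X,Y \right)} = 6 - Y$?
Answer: $-396$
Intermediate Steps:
$b = -36$
$b w{\left(j{\left(-4,-5 \right)} \right)} - 0 = - 36 \left(6 - -5\right) - 0 = - 36 \left(6 + 5\right) + 0 = \left(-36\right) 11 + 0 = -396 + 0 = -396$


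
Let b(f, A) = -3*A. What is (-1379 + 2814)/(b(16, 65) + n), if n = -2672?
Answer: -1435/2867 ≈ -0.50052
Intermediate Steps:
(-1379 + 2814)/(b(16, 65) + n) = (-1379 + 2814)/(-3*65 - 2672) = 1435/(-195 - 2672) = 1435/(-2867) = 1435*(-1/2867) = -1435/2867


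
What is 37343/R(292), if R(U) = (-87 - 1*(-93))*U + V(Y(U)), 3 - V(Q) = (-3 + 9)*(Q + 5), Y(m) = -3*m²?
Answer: 37343/1536477 ≈ 0.024304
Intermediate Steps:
V(Q) = -27 - 6*Q (V(Q) = 3 - (-3 + 9)*(Q + 5) = 3 - 6*(5 + Q) = 3 - (30 + 6*Q) = 3 + (-30 - 6*Q) = -27 - 6*Q)
R(U) = -27 + 6*U + 18*U² (R(U) = (-87 - 1*(-93))*U + (-27 - (-18)*U²) = (-87 + 93)*U + (-27 + 18*U²) = 6*U + (-27 + 18*U²) = -27 + 6*U + 18*U²)
37343/R(292) = 37343/(-27 + 6*292 + 18*292²) = 37343/(-27 + 1752 + 18*85264) = 37343/(-27 + 1752 + 1534752) = 37343/1536477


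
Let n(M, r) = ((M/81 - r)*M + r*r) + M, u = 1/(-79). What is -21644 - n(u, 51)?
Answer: -12256676596/505521 ≈ -24246.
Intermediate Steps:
u = -1/79 ≈ -0.012658
n(M, r) = M + r² + M*(-r + M/81) (n(M, r) = ((M*(1/81) - r)*M + r²) + M = ((M/81 - r)*M + r²) + M = ((-r + M/81)*M + r²) + M = (M*(-r + M/81) + r²) + M = (r² + M*(-r + M/81)) + M = M + r² + M*(-r + M/81))
-21644 - n(u, 51) = -21644 - (-1/79 + 51² + (-1/79)²/81 - 1*(-1/79)*51) = -21644 - (-1/79 + 2601 + (1/81)*(1/6241) + 51/79) = -21644 - (-1/79 + 2601 + 1/505521 + 51/79) = -21644 - 1*1315180072/505521 = -21644 - 1315180072/505521 = -12256676596/505521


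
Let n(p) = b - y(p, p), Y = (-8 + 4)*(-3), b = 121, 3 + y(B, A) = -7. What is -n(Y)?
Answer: -131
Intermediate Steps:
y(B, A) = -10 (y(B, A) = -3 - 7 = -10)
Y = 12 (Y = -4*(-3) = 12)
n(p) = 131 (n(p) = 121 - 1*(-10) = 121 + 10 = 131)
-n(Y) = -1*131 = -131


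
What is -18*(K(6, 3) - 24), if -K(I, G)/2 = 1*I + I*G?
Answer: 1296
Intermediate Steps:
K(I, G) = -2*I - 2*G*I (K(I, G) = -2*(1*I + I*G) = -2*(I + G*I) = -2*I - 2*G*I)
-18*(K(6, 3) - 24) = -18*(-2*6*(1 + 3) - 24) = -18*(-2*6*4 - 24) = -18*(-48 - 24) = -18*(-72) = 1296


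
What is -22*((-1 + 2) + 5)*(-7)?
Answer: 924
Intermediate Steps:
-22*((-1 + 2) + 5)*(-7) = -22*(1 + 5)*(-7) = -22*6*(-7) = -132*(-7) = 924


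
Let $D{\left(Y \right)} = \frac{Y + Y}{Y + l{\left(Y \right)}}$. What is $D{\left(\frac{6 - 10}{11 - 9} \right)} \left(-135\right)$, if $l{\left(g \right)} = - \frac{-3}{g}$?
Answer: $- \frac{1080}{7} \approx -154.29$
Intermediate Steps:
$l{\left(g \right)} = \frac{3}{g}$
$D{\left(Y \right)} = \frac{2 Y}{Y + \frac{3}{Y}}$ ($D{\left(Y \right)} = \frac{Y + Y}{Y + \frac{3}{Y}} = \frac{2 Y}{Y + \frac{3}{Y}}$)
$D{\left(\frac{6 - 10}{11 - 9} \right)} \left(-135\right) = \frac{2 \left(\frac{6 - 10}{11 - 9}\right)^{2}}{3 + \left(\frac{6 - 10}{11 - 9}\right)^{2}} \left(-135\right) = \frac{2 \left(- \frac{4}{2}\right)^{2}}{3 + \left(- \frac{4}{2}\right)^{2}} \left(-135\right) = \frac{2 \left(\left(-4\right) \frac{1}{2}\right)^{2}}{3 + \left(\left(-4\right) \frac{1}{2}\right)^{2}} \left(-135\right) = \frac{2 \left(-2\right)^{2}}{3 + \left(-2\right)^{2}} \left(-135\right) = 2 \cdot 4 \frac{1}{3 + 4} \left(-135\right) = 2 \cdot 4 \cdot \frac{1}{7} \left(-135\right) = \frac{8}{7} \left(-135\right) = - \frac{1080}{7}$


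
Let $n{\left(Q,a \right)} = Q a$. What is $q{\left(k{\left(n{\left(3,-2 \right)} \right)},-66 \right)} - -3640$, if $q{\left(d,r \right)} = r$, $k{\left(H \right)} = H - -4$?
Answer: $3574$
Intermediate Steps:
$k{\left(H \right)} = 4 + H$ ($k{\left(H \right)} = H + 4 = 4 + H$)
$q{\left(k{\left(n{\left(3,-2 \right)} \right)},-66 \right)} - -3640 = -66 - -3640 = -66 + 3640 = 3574$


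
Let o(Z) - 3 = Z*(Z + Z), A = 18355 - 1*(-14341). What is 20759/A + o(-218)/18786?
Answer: 1748883035/307113528 ≈ 5.6946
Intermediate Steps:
A = 32696 (A = 18355 + 14341 = 32696)
o(Z) = 3 + 2*Z² (o(Z) = 3 + Z*(Z + Z) = 3 + Z*(2*Z) = 3 + 2*Z²)
20759/A + o(-218)/18786 = 20759/32696 + (3 + 2*(-218)²)/18786 = 20759*(1/32696) + (3 + 2*47524)*(1/18786) = 20759/32696 + (3 + 95048)*(1/18786) = 20759/32696 + 95051*(1/18786) = 20759/32696 + 95051/18786 = 1748883035/307113528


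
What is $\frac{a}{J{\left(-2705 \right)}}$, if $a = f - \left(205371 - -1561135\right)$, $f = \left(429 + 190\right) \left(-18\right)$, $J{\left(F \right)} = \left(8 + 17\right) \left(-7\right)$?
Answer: $\frac{1777648}{175} \approx 10158.0$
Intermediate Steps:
$J{\left(F \right)} = -175$ ($J{\left(F \right)} = 25 \left(-7\right) = -175$)
$f = -11142$ ($f = 619 \left(-18\right) = -11142$)
$a = -1777648$ ($a = -11142 - \left(205371 - -1561135\right) = -11142 - \left(205371 + 1561135\right) = -11142 - 1766506 = -1777648$)
$\frac{a}{J{\left(-2705 \right)}} = - \frac{1777648}{-175} = \left(-1777648\right) \left(- \frac{1}{175}\right) = \frac{1777648}{175}$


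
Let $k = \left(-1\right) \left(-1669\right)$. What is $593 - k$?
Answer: $-1076$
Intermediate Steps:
$k = 1669$
$593 - k = 593 - 1669 = -1076$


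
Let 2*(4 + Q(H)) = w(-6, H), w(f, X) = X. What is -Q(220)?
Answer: -106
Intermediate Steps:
Q(H) = -4 + H/2
-Q(220) = -(-4 + (½)*220) = -(-4 + 110) = -1*106 = -106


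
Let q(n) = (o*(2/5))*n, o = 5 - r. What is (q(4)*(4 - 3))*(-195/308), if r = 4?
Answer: -78/77 ≈ -1.0130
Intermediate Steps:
o = 1 (o = 5 - 1*4 = 5 - 4 = 1)
q(n) = 2*n/5 (q(n) = (1*(2/5))*n = (1*(2*(⅕)))*n = (1*(⅖))*n = 2*n/5)
(q(4)*(4 - 3))*(-195/308) = (((⅖)*4)*(4 - 3))*(-195/308) = ((8/5)*1)*(-195*1/308) = (8/5)*(-195/308) = -78/77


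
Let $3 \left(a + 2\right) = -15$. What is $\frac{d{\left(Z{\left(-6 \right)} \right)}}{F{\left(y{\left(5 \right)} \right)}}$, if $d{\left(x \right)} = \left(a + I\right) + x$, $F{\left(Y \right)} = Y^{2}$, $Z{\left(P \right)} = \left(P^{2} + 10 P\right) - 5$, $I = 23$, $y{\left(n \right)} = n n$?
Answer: $- \frac{13}{625} \approx -0.0208$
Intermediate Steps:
$y{\left(n \right)} = n^{2}$
$a = -7$ ($a = -2 + \frac{1}{3} \left(-15\right) = -2 - 5 = -7$)
$Z{\left(P \right)} = -5 + P^{2} + 10 P$
$d{\left(x \right)} = 16 + x$ ($d{\left(x \right)} = \left(-7 + 23\right) + x = 16 + x$)
$\frac{d{\left(Z{\left(-6 \right)} \right)}}{F{\left(y{\left(5 \right)} \right)}} = \frac{16 + \left(-5 + \left(-6\right)^{2} + 10 \left(-6\right)\right)}{\left(5^{2}\right)^{2}} = \frac{16 - 29}{25^{2}} = \frac{16 - 29}{625} = \left(-13\right) \frac{1}{625} = - \frac{13}{625}$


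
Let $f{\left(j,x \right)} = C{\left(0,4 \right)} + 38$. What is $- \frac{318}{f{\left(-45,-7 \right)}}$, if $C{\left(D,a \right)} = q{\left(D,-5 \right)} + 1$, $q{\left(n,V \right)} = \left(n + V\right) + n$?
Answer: $- \frac{159}{17} \approx -9.3529$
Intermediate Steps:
$q{\left(n,V \right)} = V + 2 n$ ($q{\left(n,V \right)} = \left(V + n\right) + n = V + 2 n$)
$C{\left(D,a \right)} = -4 + 2 D$ ($C{\left(D,a \right)} = \left(-5 + 2 D\right) + 1 = -4 + 2 D$)
$f{\left(j,x \right)} = 34$ ($f{\left(j,x \right)} = \left(-4 + 2 \cdot 0\right) + 38 = \left(-4 + 0\right) + 38 = -4 + 38 = 34$)
$- \frac{318}{f{\left(-45,-7 \right)}} = - \frac{318}{34} = \left(-318\right) \frac{1}{34} = - \frac{159}{17}$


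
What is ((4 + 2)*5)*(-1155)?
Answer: -34650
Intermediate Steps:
((4 + 2)*5)*(-1155) = (6*5)*(-1155) = 30*(-1155) = -34650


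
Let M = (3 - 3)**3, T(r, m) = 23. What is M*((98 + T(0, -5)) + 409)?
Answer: 0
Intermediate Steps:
M = 0 (M = 0**3 = 0)
M*((98 + T(0, -5)) + 409) = 0*((98 + 23) + 409) = 0*(121 + 409) = 0*530 = 0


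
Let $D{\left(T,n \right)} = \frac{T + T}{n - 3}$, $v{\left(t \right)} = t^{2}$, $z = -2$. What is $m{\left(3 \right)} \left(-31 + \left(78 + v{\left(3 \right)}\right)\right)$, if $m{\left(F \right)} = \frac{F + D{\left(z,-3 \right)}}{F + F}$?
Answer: $\frac{308}{9} \approx 34.222$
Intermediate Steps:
$D{\left(T,n \right)} = \frac{2 T}{-3 + n}$
$m{\left(F \right)} = \frac{\frac{2}{3} + F}{2 F}$ ($m{\left(F \right)} = \frac{F + 2 \left(-2\right) \frac{1}{-3 - 3}}{F + F} = \frac{F + 2 \left(-2\right) \frac{1}{-6}}{2 F} = \left(F + 2 \left(-2\right) \left(- \frac{1}{6}\right)\right) \frac{1}{2 F} = \left(F + \frac{2}{3}\right) \frac{1}{2 F} = \left(\frac{2}{3} + F\right) \frac{1}{2 F} = \frac{\frac{2}{3} + F}{2 F}$)
$m{\left(3 \right)} \left(-31 + \left(78 + v{\left(3 \right)}\right)\right) = \frac{2 + 3 \cdot 3}{6 \cdot 3} \left(-31 + \left(78 + 3^{2}\right)\right) = \frac{1}{6} \cdot \frac{1}{3} \left(2 + 9\right) \left(-31 + \left(78 + 9\right)\right) = \frac{1}{6} \cdot \frac{1}{3} \cdot 11 \left(-31 + 87\right) = \frac{11}{18} \cdot 56 = \frac{308}{9}$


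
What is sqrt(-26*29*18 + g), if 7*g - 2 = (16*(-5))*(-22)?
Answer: I*sqrt(652694)/7 ≈ 115.41*I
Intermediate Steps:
g = 1762/7 (g = 2/7 + ((16*(-5))*(-22))/7 = 2/7 + (-80*(-22))/7 = 2/7 + (1/7)*1760 = 2/7 + 1760/7 = 1762/7 ≈ 251.71)
sqrt(-26*29*18 + g) = sqrt(-26*29*18 + 1762/7) = sqrt(-754*18 + 1762/7) = sqrt(-13572 + 1762/7) = sqrt(-93242/7) = I*sqrt(652694)/7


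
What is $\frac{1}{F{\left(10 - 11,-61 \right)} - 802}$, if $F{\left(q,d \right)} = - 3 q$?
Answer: $- \frac{1}{799} \approx -0.0012516$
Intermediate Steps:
$\frac{1}{F{\left(10 - 11,-61 \right)} - 802} = \frac{1}{- 3 \left(10 - 11\right) - 802} = \frac{1}{\left(-3\right) \left(-1\right) - 802} = \frac{1}{3 - 802} = \frac{1}{-799} = - \frac{1}{799}$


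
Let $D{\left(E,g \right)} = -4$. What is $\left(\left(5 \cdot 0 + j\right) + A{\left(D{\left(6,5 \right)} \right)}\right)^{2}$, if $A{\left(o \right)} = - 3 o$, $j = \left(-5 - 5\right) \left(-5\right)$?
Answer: $3844$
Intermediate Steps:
$j = 50$ ($j = \left(-10\right) \left(-5\right) = 50$)
$\left(\left(5 \cdot 0 + j\right) + A{\left(D{\left(6,5 \right)} \right)}\right)^{2} = \left(\left(5 \cdot 0 + 50\right) - -12\right)^{2} = \left(\left(0 + 50\right) + 12\right)^{2} = \left(50 + 12\right)^{2} = 62^{2} = 3844$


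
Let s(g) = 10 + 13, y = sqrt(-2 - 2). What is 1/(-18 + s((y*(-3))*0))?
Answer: 1/5 ≈ 0.20000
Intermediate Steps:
y = 2*I (y = sqrt(-4) = 2*I ≈ 2.0*I)
s(g) = 23
1/(-18 + s((y*(-3))*0)) = 1/(-18 + 23) = 1/5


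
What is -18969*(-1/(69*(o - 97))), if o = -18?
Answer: -6323/2645 ≈ -2.3905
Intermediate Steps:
-18969*(-1/(69*(o - 97))) = -18969*(-1/(69*(-18 - 97))) = -18969/((-115*(-69))) = -18969/7935 = -18969*1/7935 = -6323/2645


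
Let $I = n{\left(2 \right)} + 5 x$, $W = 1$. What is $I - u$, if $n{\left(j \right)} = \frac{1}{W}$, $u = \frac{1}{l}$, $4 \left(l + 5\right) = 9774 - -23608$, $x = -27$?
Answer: $- \frac{2235256}{16681} \approx -134.0$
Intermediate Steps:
$l = \frac{16681}{2}$ ($l = -5 + \frac{9774 - -23608}{4} = -5 + \frac{9774 + 23608}{4} = -5 + \frac{1}{4} \cdot 33382 = -5 + \frac{16691}{2} = \frac{16681}{2} \approx 8340.5$)
$u = \frac{2}{16681}$ ($u = \frac{1}{\frac{16681}{2}} = \frac{2}{16681} \approx 0.0001199$)
$n{\left(j \right)} = 1$ ($n{\left(j \right)} = 1^{-1} = 1$)
$I = -134$ ($I = 1 + 5 \left(-27\right) = 1 - 135 = -134$)
$I - u = -134 - \frac{2}{16681} = - \frac{2235256}{16681}$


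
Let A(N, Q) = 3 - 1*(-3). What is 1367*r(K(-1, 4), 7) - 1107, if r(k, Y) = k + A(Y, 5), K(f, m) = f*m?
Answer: 1627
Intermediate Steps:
A(N, Q) = 6 (A(N, Q) = 3 + 3 = 6)
r(k, Y) = 6 + k (r(k, Y) = k + 6 = 6 + k)
1367*r(K(-1, 4), 7) - 1107 = 1367*(6 - 1*4) - 1107 = 1367*(6 - 4) - 1107 = 1367*2 - 1107 = 2734 - 1107 = 1627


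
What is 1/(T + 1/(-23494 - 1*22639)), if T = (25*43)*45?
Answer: 46133/2231683874 ≈ 2.0672e-5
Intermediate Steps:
T = 48375 (T = 1075*45 = 48375)
1/(T + 1/(-23494 - 1*22639)) = 1/(48375 + 1/(-23494 - 1*22639)) = 1/(48375 + 1/(-23494 - 22639)) = 1/(48375 + 1/(-46133)) = 1/(48375 - 1/46133) = 1/(2231683874/46133) = 46133/2231683874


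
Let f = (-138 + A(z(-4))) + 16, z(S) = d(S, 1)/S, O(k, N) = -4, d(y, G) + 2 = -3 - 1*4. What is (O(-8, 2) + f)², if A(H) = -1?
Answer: 16129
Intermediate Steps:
d(y, G) = -9 (d(y, G) = -2 + (-3 - 1*4) = -2 + (-3 - 4) = -2 - 7 = -9)
z(S) = -9/S
f = -123 (f = (-138 - 1) + 16 = -139 + 16 = -123)
(O(-8, 2) + f)² = (-4 - 123)² = (-127)² = 16129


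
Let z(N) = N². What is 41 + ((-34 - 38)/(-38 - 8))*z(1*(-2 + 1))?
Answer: 979/23 ≈ 42.565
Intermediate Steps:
41 + ((-34 - 38)/(-38 - 8))*z(1*(-2 + 1)) = 41 + ((-34 - 38)/(-38 - 8))*(1*(-2 + 1))² = 41 + (-72/(-46))*(1*(-1))² = 41 - 72*(-1/46)*(-1)² = 41 + (36/23)*1 = 41 + 36/23 = 979/23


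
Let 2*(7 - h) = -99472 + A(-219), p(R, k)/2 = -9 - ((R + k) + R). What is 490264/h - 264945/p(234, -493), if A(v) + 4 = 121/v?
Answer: -5765864311071/697229792 ≈ -8269.7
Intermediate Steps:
A(v) = -4 + 121/v
p(R, k) = -18 - 4*R - 2*k (p(R, k) = 2*(-9 - ((R + k) + R)) = 2*(-9 - (k + 2*R)) = 2*(-9 + (-k - 2*R)) = 2*(-9 - k - 2*R) = -18 - 4*R - 2*k)
h = 21788431/438 (h = 7 - (-99472 + (-4 + 121/(-219)))/2 = 7 - (-99472 + (-4 + 121*(-1/219)))/2 = 7 - (-99472 + (-4 - 121/219))/2 = 7 - (-99472 - 997/219)/2 = 7 - ½*(-21785365/219) = 7 + 21785365/438 = 21788431/438 ≈ 49745.)
490264/h - 264945/p(234, -493) = 490264/(21788431/438) - 264945/(-18 - 4*234 - 2*(-493)) = 490264*(438/21788431) - 264945/(-18 - 936 + 986) = 214735632/21788431 - 264945/32 = -5765864311071/697229792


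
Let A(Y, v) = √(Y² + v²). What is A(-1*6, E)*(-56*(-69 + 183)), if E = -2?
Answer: -12768*√10 ≈ -40376.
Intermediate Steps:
A(-1*6, E)*(-56*(-69 + 183)) = √((-1*6)² + (-2)²)*(-56*(-69 + 183)) = √((-6)² + 4)*(-56*114) = √(36 + 4)*(-6384) = √40*(-6384) = (2*√10)*(-6384) = -12768*√10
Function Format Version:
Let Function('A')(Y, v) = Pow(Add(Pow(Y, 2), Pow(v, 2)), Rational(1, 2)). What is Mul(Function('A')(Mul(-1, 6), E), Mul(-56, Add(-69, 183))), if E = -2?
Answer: Mul(-12768, Pow(10, Rational(1, 2))) ≈ -40376.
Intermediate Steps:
Mul(Function('A')(Mul(-1, 6), E), Mul(-56, Add(-69, 183))) = Mul(Pow(Add(Pow(Mul(-1, 6), 2), Pow(-2, 2)), Rational(1, 2)), Mul(-56, Add(-69, 183))) = Mul(Pow(Add(Pow(-6, 2), 4), Rational(1, 2)), Mul(-56, 114)) = Mul(Pow(Add(36, 4), Rational(1, 2)), -6384) = Mul(Pow(40, Rational(1, 2)), -6384) = Mul(Mul(2, Pow(10, Rational(1, 2))), -6384) = Mul(-12768, Pow(10, Rational(1, 2)))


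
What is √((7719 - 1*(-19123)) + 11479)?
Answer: √38321 ≈ 195.76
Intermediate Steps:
√((7719 - 1*(-19123)) + 11479) = √((7719 + 19123) + 11479) = √(26842 + 11479) = √38321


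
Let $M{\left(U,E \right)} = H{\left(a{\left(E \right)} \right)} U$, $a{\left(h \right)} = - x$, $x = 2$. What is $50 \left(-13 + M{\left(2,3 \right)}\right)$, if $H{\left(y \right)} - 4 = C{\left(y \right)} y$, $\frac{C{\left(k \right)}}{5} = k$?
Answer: $1750$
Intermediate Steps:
$C{\left(k \right)} = 5 k$
$a{\left(h \right)} = -2$ ($a{\left(h \right)} = \left(-1\right) 2 = -2$)
$H{\left(y \right)} = 4 + 5 y^{2}$ ($H{\left(y \right)} = 4 + 5 y y = 4 + 5 y^{2}$)
$M{\left(U,E \right)} = 24 U$ ($M{\left(U,E \right)} = \left(4 + 5 \left(-2\right)^{2}\right) U = \left(4 + 5 \cdot 4\right) U = \left(4 + 20\right) U = 24 U$)
$50 \left(-13 + M{\left(2,3 \right)}\right) = 50 \left(-13 + 24 \cdot 2\right) = 50 \left(-13 + 48\right) = 50 \cdot 35 = 1750$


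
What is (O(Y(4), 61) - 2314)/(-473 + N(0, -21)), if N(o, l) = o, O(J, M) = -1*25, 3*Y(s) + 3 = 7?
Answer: 2339/473 ≈ 4.9450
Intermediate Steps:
Y(s) = 4/3 (Y(s) = -1 + (⅓)*7 = -1 + 7/3 = 4/3)
O(J, M) = -25
(O(Y(4), 61) - 2314)/(-473 + N(0, -21)) = (-25 - 2314)/(-473 + 0) = -2339/(-473) = -2339*(-1/473) = 2339/473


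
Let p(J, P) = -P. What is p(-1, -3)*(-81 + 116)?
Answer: 105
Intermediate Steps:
p(-1, -3)*(-81 + 116) = (-1*(-3))*(-81 + 116) = 3*35 = 105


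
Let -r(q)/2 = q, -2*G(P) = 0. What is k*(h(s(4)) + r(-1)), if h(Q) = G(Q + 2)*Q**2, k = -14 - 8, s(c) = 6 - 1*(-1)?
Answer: -44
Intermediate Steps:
s(c) = 7 (s(c) = 6 + 1 = 7)
G(P) = 0 (G(P) = -1/2*0 = 0)
r(q) = -2*q
k = -22
h(Q) = 0 (h(Q) = 0*Q**2 = 0)
k*(h(s(4)) + r(-1)) = -22*(0 - 2*(-1)) = -22*(0 + 2) = -22*2 = -44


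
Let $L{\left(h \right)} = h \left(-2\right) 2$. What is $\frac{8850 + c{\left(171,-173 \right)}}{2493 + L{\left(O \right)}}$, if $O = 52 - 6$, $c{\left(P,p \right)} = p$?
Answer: $\frac{8677}{2309} \approx 3.7579$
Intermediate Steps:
$O = 46$ ($O = 52 - 6 = 46$)
$L{\left(h \right)} = - 4 h$ ($L{\left(h \right)} = - 2 h 2 = - 4 h$)
$\frac{8850 + c{\left(171,-173 \right)}}{2493 + L{\left(O \right)}} = \frac{8850 - 173}{2493 - 184} = \frac{8677}{2493 - 184} = \frac{8677}{2309}$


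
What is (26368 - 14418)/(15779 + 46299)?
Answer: 5975/31039 ≈ 0.19250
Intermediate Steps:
(26368 - 14418)/(15779 + 46299) = 11950/62078 = 11950*(1/62078) = 5975/31039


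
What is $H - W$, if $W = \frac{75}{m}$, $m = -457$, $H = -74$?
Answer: $- \frac{33743}{457} \approx -73.836$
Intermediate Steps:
$W = - \frac{75}{457}$ ($W = \frac{75}{-457} = 75 \left(- \frac{1}{457}\right) = - \frac{75}{457} \approx -0.16411$)
$H - W = -74 - - \frac{75}{457} = -74 + \frac{75}{457} = - \frac{33743}{457}$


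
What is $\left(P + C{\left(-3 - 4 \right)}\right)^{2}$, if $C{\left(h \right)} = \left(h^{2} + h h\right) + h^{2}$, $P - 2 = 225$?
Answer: $139876$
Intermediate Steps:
$P = 227$ ($P = 2 + 225 = 227$)
$C{\left(h \right)} = 3 h^{2}$ ($C{\left(h \right)} = \left(h^{2} + h^{2}\right) + h^{2} = 2 h^{2} + h^{2} = 3 h^{2}$)
$\left(P + C{\left(-3 - 4 \right)}\right)^{2} = \left(227 + 3 \left(-3 - 4\right)^{2}\right)^{2} = \left(227 + 3 \left(-7\right)^{2}\right)^{2} = \left(227 + 3 \cdot 49\right)^{2} = \left(227 + 147\right)^{2} = 374^{2} = 139876$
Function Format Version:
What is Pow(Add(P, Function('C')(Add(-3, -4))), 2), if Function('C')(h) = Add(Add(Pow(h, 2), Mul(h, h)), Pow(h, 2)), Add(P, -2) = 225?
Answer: 139876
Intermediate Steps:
P = 227 (P = Add(2, 225) = 227)
Function('C')(h) = Mul(3, Pow(h, 2)) (Function('C')(h) = Add(Add(Pow(h, 2), Pow(h, 2)), Pow(h, 2)) = Add(Mul(2, Pow(h, 2)), Pow(h, 2)) = Mul(3, Pow(h, 2)))
Pow(Add(P, Function('C')(Add(-3, -4))), 2) = Pow(Add(227, Mul(3, Pow(Add(-3, -4), 2))), 2) = Pow(Add(227, Mul(3, Pow(-7, 2))), 2) = Pow(Add(227, Mul(3, 49)), 2) = Pow(Add(227, 147), 2) = Pow(374, 2) = 139876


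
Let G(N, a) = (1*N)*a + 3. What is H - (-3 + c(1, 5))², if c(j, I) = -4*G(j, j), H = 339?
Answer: -22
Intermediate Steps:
G(N, a) = 3 + N*a (G(N, a) = N*a + 3 = 3 + N*a)
c(j, I) = -12 - 4*j² (c(j, I) = -4*(3 + j*j) = -4*(3 + j²) = -12 - 4*j²)
H - (-3 + c(1, 5))² = 339 - (-3 + (-12 - 4*1²))² = 339 - (-3 + (-12 - 4*1))² = 339 - (-3 + (-12 - 4))² = 339 - (-3 - 16)² = 339 - 1*(-19)² = 339 - 1*361 = 339 - 361 = -22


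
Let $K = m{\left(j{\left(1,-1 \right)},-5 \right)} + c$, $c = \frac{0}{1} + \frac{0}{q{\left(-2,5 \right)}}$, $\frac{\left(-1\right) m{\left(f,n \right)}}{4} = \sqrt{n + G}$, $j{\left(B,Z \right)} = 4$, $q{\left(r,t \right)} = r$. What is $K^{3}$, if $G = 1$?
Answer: $512 i \approx 512.0 i$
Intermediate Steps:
$m{\left(f,n \right)} = - 4 \sqrt{1 + n}$ ($m{\left(f,n \right)} = - 4 \sqrt{n + 1} = - 4 \sqrt{1 + n}$)
$c = 0$ ($c = \frac{0}{1} + \frac{0}{-2} = 0 \cdot 1 + 0 \left(- \frac{1}{2}\right) = 0 + 0 = 0$)
$K = - 8 i$ ($K = - 4 \sqrt{1 - 5} + 0 = - 4 \sqrt{-4} + 0 = - 4 \cdot 2 i + 0 = - 8 i + 0 = - 8 i \approx - 8.0 i$)
$K^{3} = \left(- 8 i\right)^{3} = 512 i$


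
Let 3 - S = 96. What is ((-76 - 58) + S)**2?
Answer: 51529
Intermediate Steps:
S = -93 (S = 3 - 1*96 = 3 - 96 = -93)
((-76 - 58) + S)**2 = ((-76 - 58) - 93)**2 = (-134 - 93)**2 = (-227)**2 = 51529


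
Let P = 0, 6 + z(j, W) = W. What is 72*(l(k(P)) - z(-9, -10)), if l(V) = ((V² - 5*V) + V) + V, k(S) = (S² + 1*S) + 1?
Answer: 1008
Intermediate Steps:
z(j, W) = -6 + W
k(S) = 1 + S + S² (k(S) = (S² + S) + 1 = (S + S²) + 1 = 1 + S + S²)
l(V) = V² - 3*V (l(V) = (V² - 4*V) + V = V² - 3*V)
72*(l(k(P)) - z(-9, -10)) = 72*((1 + 0 + 0²)*(-3 + (1 + 0 + 0²)) - (-6 - 10)) = 72*((1 + 0 + 0)*(-3 + (1 + 0 + 0)) - 1*(-16)) = 72*(1*(-3 + 1) + 16) = 72*(1*(-2) + 16) = 72*(-2 + 16) = 72*14 = 1008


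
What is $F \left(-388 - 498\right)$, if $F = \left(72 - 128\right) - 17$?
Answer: $64678$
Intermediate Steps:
$F = -73$ ($F = -56 - 17 = -73$)
$F \left(-388 - 498\right) = - 73 \left(-388 - 498\right) = \left(-73\right) \left(-886\right) = 64678$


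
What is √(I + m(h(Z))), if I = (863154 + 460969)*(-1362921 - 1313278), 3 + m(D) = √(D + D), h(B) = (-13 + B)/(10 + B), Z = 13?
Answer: 4*I*√221476040530 ≈ 1.8825e+6*I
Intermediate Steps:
h(B) = (-13 + B)/(10 + B)
m(D) = -3 + √2*√D (m(D) = -3 + √(D + D) = -3 + √(2*D) = -3 + √2*√D)
I = -3543616648477 (I = 1324123*(-2676199) = -3543616648477)
√(I + m(h(Z))) = √(-3543616648477 + (-3 + √2*√((-13 + 13)/(10 + 13)))) = √(-3543616648477 + (-3 + √2*√(0/23))) = √(-3543616648477 + (-3 + √2*√((1/23)*0))) = √(-3543616648477 + (-3 + √2*√0)) = √(-3543616648477 + (-3 + √2*0)) = √(-3543616648477 + (-3 + 0)) = √(-3543616648477 - 3) = √(-3543616648480) = 4*I*√221476040530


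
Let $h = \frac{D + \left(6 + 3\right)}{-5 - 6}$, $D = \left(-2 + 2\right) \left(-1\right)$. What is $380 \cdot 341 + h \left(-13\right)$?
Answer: $\frac{1425497}{11} \approx 1.2959 \cdot 10^{5}$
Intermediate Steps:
$D = 0$ ($D = 0 \left(-1\right) = 0$)
$h = - \frac{9}{11}$ ($h = \frac{0 + \left(6 + 3\right)}{-5 - 6} = \frac{0 + 9}{-11} = 9 \left(- \frac{1}{11}\right) = - \frac{9}{11} \approx -0.81818$)
$380 \cdot 341 + h \left(-13\right) = 380 \cdot 341 - - \frac{117}{11} = 129580 + \frac{117}{11} = \frac{1425497}{11}$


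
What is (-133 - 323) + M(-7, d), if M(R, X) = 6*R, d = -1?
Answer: -498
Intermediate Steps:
(-133 - 323) + M(-7, d) = (-133 - 323) + 6*(-7) = -456 - 42 = -498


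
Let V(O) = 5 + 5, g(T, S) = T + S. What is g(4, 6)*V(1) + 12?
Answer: 112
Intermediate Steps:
g(T, S) = S + T
V(O) = 10
g(4, 6)*V(1) + 12 = (6 + 4)*10 + 12 = 10*10 + 12 = 100 + 12 = 112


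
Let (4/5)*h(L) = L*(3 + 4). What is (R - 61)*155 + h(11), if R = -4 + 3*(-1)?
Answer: -41775/4 ≈ -10444.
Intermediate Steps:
R = -7 (R = -4 - 3 = -7)
h(L) = 35*L/4 (h(L) = 5*(L*(3 + 4))/4 = 5*(L*7)/4 = 5*(7*L)/4 = 35*L/4)
(R - 61)*155 + h(11) = (-7 - 61)*155 + (35/4)*11 = -68*155 + 385/4 = -10540 + 385/4 = -41775/4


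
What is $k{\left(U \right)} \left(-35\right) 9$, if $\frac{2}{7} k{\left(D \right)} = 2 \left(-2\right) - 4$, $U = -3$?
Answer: $8820$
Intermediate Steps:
$k{\left(D \right)} = -28$ ($k{\left(D \right)} = \frac{7 \left(2 \left(-2\right) - 4\right)}{2} = \frac{7 \left(-4 - 4\right)}{2} = \frac{7}{2} \left(-8\right) = -28$)
$k{\left(U \right)} \left(-35\right) 9 = \left(-28\right) \left(-35\right) 9 = 980 \cdot 9 = 8820$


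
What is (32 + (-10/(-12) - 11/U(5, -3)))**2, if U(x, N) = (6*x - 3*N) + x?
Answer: 152881/144 ≈ 1061.7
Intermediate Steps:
U(x, N) = -3*N + 7*x (U(x, N) = (-3*N + 6*x) + x = -3*N + 7*x)
(32 + (-10/(-12) - 11/U(5, -3)))**2 = (32 + (-10/(-12) - 11/(-3*(-3) + 7*5)))**2 = (32 + (-10*(-1/12) - 11/(9 + 35)))**2 = (32 + (5/6 - 11/44))**2 = (32 + (5/6 - 11*1/44))**2 = (32 + (5/6 - 1/4))**2 = (32 + 7/12)**2 = (391/12)**2 = 152881/144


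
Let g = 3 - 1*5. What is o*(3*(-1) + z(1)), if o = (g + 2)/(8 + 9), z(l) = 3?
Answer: 0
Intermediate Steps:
g = -2 (g = 3 - 5 = -2)
o = 0 (o = (-2 + 2)/(8 + 9) = 0/17 = 0*(1/17) = 0)
o*(3*(-1) + z(1)) = 0*(3*(-1) + 3) = 0*(-3 + 3) = 0*0 = 0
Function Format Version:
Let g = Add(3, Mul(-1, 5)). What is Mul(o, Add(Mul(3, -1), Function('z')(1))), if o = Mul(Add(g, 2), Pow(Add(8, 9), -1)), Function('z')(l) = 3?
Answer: 0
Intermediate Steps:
g = -2 (g = Add(3, -5) = -2)
o = 0 (o = Mul(Add(-2, 2), Pow(Add(8, 9), -1)) = Mul(0, Pow(17, -1)) = Mul(0, Rational(1, 17)) = 0)
Mul(o, Add(Mul(3, -1), Function('z')(1))) = Mul(0, Add(Mul(3, -1), 3)) = Mul(0, Add(-3, 3)) = Mul(0, 0) = 0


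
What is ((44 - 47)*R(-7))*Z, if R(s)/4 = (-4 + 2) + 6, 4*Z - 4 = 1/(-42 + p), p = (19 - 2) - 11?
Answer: -143/3 ≈ -47.667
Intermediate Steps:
p = 6 (p = 17 - 11 = 6)
Z = 143/144 (Z = 1 + 1/(4*(-42 + 6)) = 1 + (1/4)/(-36) = 1 + (1/4)*(-1/36) = 1 - 1/144 = 143/144 ≈ 0.99306)
R(s) = 16 (R(s) = 4*((-4 + 2) + 6) = 4*(-2 + 6) = 4*4 = 16)
((44 - 47)*R(-7))*Z = ((44 - 47)*16)*(143/144) = -3*16*(143/144) = -48*143/144 = -143/3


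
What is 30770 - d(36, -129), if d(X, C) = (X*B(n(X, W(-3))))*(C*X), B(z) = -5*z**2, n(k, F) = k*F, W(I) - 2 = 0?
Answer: -4333378510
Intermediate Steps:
W(I) = 2 (W(I) = 2 + 0 = 2)
n(k, F) = F*k
d(X, C) = -20*C*X**4 (d(X, C) = (X*(-5*4*X**2))*(C*X) = (X*(-20*X**2))*(C*X) = (-20*X**3)*(C*X) = -20*C*X**4)
30770 - d(36, -129) = 30770 - (-20)*(-129)*36**4 = 30770 - (-20)*(-129)*1679616 = 30770 - 1*4333409280 = 30770 - 4333409280 = -4333378510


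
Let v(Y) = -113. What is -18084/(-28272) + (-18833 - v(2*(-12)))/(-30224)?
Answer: 5603243/4450484 ≈ 1.2590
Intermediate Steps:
-18084/(-28272) + (-18833 - v(2*(-12)))/(-30224) = -18084/(-28272) + (-18833 - 1*(-113))/(-30224) = -18084*(-1/28272) + (-18833 + 113)*(-1/30224) = 1507/2356 - 18720*(-1/30224) = 1507/2356 + 1170/1889 = 5603243/4450484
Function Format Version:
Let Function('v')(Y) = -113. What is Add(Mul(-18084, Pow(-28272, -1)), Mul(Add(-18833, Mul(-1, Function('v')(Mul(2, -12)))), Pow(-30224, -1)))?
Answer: Rational(5603243, 4450484) ≈ 1.2590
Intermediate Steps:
Add(Mul(-18084, Pow(-28272, -1)), Mul(Add(-18833, Mul(-1, Function('v')(Mul(2, -12)))), Pow(-30224, -1))) = Add(Mul(-18084, Pow(-28272, -1)), Mul(Add(-18833, Mul(-1, -113)), Pow(-30224, -1))) = Add(Mul(-18084, Rational(-1, 28272)), Mul(Add(-18833, 113), Rational(-1, 30224))) = Add(Rational(1507, 2356), Mul(-18720, Rational(-1, 30224))) = Add(Rational(1507, 2356), Rational(1170, 1889)) = Rational(5603243, 4450484)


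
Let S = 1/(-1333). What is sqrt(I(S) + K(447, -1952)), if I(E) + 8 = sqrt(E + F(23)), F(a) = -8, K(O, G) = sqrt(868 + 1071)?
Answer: sqrt(-14215112 + 1776889*sqrt(1939) + 3999*I*sqrt(1579605))/1333 ≈ 6.0075 + 0.23542*I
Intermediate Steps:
K(O, G) = sqrt(1939)
S = -1/1333 ≈ -0.00075019
I(E) = -8 + sqrt(-8 + E) (I(E) = -8 + sqrt(E - 8) = -8 + sqrt(-8 + E))
sqrt(I(S) + K(447, -1952)) = sqrt((-8 + sqrt(-8 - 1/1333)) + sqrt(1939)) = sqrt((-8 + sqrt(-10665/1333)) + sqrt(1939)) = sqrt((-8 + 3*I*sqrt(1579605)/1333) + sqrt(1939)) = sqrt(-8 + sqrt(1939) + 3*I*sqrt(1579605)/1333)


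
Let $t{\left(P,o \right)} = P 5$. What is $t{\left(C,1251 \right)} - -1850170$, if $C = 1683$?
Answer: $1858585$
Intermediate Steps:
$t{\left(P,o \right)} = 5 P$
$t{\left(C,1251 \right)} - -1850170 = 5 \cdot 1683 - -1850170 = 8415 + 1850170 = 1858585$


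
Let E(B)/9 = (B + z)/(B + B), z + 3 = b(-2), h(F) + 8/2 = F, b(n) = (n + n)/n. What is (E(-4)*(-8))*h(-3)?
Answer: 315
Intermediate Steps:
b(n) = 2 (b(n) = (2*n)/n = 2)
h(F) = -4 + F
z = -1 (z = -3 + 2 = -1)
E(B) = 9*(-1 + B)/(2*B) (E(B) = 9*((B - 1)/(B + B)) = 9*((-1 + B)/((2*B))) = 9*((-1 + B)*(1/(2*B))) = 9*((-1 + B)/(2*B)) = 9*(-1 + B)/(2*B))
(E(-4)*(-8))*h(-3) = (((9/2)*(-1 - 4)/(-4))*(-8))*(-4 - 3) = (((9/2)*(-¼)*(-5))*(-8))*(-7) = ((45/8)*(-8))*(-7) = -45*(-7) = 315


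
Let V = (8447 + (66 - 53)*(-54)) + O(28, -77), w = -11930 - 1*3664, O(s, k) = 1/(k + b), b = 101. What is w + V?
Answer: -188375/24 ≈ -7849.0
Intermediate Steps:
O(s, k) = 1/(101 + k) (O(s, k) = 1/(k + 101) = 1/(101 + k))
w = -15594 (w = -11930 - 3664 = -15594)
V = 185881/24 (V = (8447 + (66 - 53)*(-54)) + 1/(101 - 77) = (8447 + 13*(-54)) + 1/24 = (8447 - 702) + 1/24 = 7745 + 1/24 = 185881/24 ≈ 7745.0)
w + V = -15594 + 185881/24 = -188375/24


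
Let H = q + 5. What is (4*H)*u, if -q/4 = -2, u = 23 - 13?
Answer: 520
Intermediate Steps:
u = 10
q = 8 (q = -4*(-2) = 8)
H = 13 (H = 8 + 5 = 13)
(4*H)*u = (4*13)*10 = 52*10 = 520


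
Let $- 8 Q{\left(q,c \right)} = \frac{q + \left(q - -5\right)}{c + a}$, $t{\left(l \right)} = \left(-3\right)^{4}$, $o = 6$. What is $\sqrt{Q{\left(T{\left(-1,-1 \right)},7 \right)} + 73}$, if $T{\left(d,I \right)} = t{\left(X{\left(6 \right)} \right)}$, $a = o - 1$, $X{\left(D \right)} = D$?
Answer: $\frac{\sqrt{41046}}{24} \approx 8.4416$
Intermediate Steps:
$t{\left(l \right)} = 81$
$a = 5$ ($a = 6 - 1 = 5$)
$T{\left(d,I \right)} = 81$
$Q{\left(q,c \right)} = - \frac{5 + 2 q}{8 \left(5 + c\right)}$ ($Q{\left(q,c \right)} = - \frac{\left(q + \left(q - -5\right)\right) \frac{1}{c + 5}}{8} = - \frac{\left(q + \left(q + 5\right)\right) \frac{1}{5 + c}}{8} = - \frac{\left(q + \left(5 + q\right)\right) \frac{1}{5 + c}}{8} = - \frac{\left(5 + 2 q\right) \frac{1}{5 + c}}{8} = - \frac{\frac{1}{5 + c} \left(5 + 2 q\right)}{8} = - \frac{5 + 2 q}{8 \left(5 + c\right)}$)
$\sqrt{Q{\left(T{\left(-1,-1 \right)},7 \right)} + 73} = \sqrt{\frac{-5 - 162}{8 \left(5 + 7\right)} + 73} = \sqrt{\frac{-5 - 162}{8 \cdot 12} + 73} = \sqrt{\frac{1}{8} \cdot \frac{1}{12} \left(-167\right) + 73} = \sqrt{- \frac{167}{96} + 73} = \sqrt{\frac{6841}{96}} = \frac{\sqrt{41046}}{24}$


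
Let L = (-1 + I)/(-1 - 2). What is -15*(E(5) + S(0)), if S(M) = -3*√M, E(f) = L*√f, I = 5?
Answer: 20*√5 ≈ 44.721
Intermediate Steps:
L = -4/3 (L = (-1 + 5)/(-1 - 2) = 4/(-3) = 4*(-⅓) = -4/3 ≈ -1.3333)
E(f) = -4*√f/3
-15*(E(5) + S(0)) = -15*(-4*√5/3 - 3*√0) = -15*(-4*√5/3 - 3*0) = -15*(-4*√5/3 + 0) = -(-20)*√5 = 20*√5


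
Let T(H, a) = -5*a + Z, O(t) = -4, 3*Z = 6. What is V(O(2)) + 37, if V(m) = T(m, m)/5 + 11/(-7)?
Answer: 1394/35 ≈ 39.829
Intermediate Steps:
Z = 2 (Z = (1/3)*6 = 2)
T(H, a) = 2 - 5*a (T(H, a) = -5*a + 2 = 2 - 5*a)
V(m) = -41/35 - m (V(m) = (2 - 5*m)/5 + 11/(-7) = (2 - 5*m)*(1/5) + 11*(-1/7) = (2/5 - m) - 11/7 = -41/35 - m)
V(O(2)) + 37 = (-41/35 - 1*(-4)) + 37 = (-41/35 + 4) + 37 = 99/35 + 37 = 1394/35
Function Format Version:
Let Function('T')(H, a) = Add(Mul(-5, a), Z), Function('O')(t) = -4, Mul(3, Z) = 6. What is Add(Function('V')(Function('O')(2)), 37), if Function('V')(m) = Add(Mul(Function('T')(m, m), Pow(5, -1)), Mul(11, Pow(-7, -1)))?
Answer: Rational(1394, 35) ≈ 39.829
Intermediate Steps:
Z = 2 (Z = Mul(Rational(1, 3), 6) = 2)
Function('T')(H, a) = Add(2, Mul(-5, a)) (Function('T')(H, a) = Add(Mul(-5, a), 2) = Add(2, Mul(-5, a)))
Function('V')(m) = Add(Rational(-41, 35), Mul(-1, m)) (Function('V')(m) = Add(Mul(Add(2, Mul(-5, m)), Pow(5, -1)), Mul(11, Pow(-7, -1))) = Add(Mul(Add(2, Mul(-5, m)), Rational(1, 5)), Mul(11, Rational(-1, 7))) = Add(Add(Rational(2, 5), Mul(-1, m)), Rational(-11, 7)) = Add(Rational(-41, 35), Mul(-1, m)))
Add(Function('V')(Function('O')(2)), 37) = Add(Add(Rational(-41, 35), Mul(-1, -4)), 37) = Add(Add(Rational(-41, 35), 4), 37) = Add(Rational(99, 35), 37) = Rational(1394, 35)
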